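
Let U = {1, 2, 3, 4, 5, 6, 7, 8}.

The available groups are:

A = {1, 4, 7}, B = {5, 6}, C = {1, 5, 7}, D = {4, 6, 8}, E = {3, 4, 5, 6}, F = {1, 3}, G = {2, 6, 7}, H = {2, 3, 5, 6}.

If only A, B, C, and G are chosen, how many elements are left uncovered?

2

Union of A, B, C, G = {1, 2, 4, 5, 6, 7}.
Not covered: 3, 8 — 2 elements.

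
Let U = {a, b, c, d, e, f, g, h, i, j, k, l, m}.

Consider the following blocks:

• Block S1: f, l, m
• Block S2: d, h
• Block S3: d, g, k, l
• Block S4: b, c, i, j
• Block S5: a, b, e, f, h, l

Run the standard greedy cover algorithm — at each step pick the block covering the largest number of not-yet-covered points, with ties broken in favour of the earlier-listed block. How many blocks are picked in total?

4

Greedy: pick S5 (covers 6 new) → pick S3 (covers 3 new) → pick S4 (covers 3 new) → pick S1 (covers 1 new). Total picks: 4.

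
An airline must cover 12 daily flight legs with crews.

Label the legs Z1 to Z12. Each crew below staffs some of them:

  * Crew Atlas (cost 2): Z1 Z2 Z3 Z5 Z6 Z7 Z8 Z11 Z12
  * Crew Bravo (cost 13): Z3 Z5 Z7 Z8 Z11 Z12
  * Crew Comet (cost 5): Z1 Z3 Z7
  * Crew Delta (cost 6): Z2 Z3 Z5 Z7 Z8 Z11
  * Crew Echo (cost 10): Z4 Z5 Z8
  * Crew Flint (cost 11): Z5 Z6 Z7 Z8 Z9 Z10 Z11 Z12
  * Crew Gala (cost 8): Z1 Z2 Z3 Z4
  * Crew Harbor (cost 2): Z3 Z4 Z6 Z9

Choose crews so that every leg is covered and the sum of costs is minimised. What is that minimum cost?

Atlas, Flint, Harbor together cover every leg (Atlas ∪ Flint ∪ Harbor = {Z1, Z2, Z3, Z4, Z5, Z6, Z7, Z8, Z9, Z10, Z11, Z12}); total cost 2 + 11 + 2 = 15.
No covering selection has total cost below 15.

15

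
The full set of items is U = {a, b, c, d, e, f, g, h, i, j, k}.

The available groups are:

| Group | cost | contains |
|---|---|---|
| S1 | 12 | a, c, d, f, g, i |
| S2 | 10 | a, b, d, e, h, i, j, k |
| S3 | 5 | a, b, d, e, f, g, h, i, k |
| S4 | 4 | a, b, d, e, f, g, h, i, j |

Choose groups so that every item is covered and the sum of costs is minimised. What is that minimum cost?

S1, S3, S4 together cover every item (S1 ∪ S3 ∪ S4 = {a, b, c, d, e, f, g, h, i, j, k}); total cost 12 + 5 + 4 = 21.
No covering selection has total cost below 21.

21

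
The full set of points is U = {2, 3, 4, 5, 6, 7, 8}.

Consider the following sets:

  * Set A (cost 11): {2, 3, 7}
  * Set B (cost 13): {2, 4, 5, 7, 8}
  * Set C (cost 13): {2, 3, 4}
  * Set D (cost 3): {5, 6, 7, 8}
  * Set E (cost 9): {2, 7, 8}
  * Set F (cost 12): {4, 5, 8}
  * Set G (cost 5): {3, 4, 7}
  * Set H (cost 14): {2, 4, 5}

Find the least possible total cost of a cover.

C, D together cover every point (C ∪ D = {2, 3, 4, 5, 6, 7, 8}); total cost 13 + 3 = 16.
The greedy pick D, G, E costs 17; no covering selection beats 16.

16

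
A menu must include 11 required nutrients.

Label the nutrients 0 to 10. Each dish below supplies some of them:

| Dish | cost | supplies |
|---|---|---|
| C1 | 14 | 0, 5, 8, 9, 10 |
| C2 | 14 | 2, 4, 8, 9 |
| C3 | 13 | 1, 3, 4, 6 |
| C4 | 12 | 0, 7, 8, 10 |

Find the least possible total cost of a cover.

C1, C2, C3, C4 together cover every nutrient (C1 ∪ C2 ∪ C3 ∪ C4 = {0, 1, 2, 3, 4, 5, 6, 7, 8, 9, 10}); total cost 14 + 14 + 13 + 12 = 53.
No covering selection has total cost below 53.

53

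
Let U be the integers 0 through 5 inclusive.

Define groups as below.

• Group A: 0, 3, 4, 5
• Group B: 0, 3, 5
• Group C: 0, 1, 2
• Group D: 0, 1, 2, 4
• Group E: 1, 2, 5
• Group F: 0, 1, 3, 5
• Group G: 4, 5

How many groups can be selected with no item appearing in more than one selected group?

2

C, G are pairwise disjoint (C={0,1,2}; G={4,5}).
Every remaining group overlaps one of these, and no 3 of the listed groups are pairwise disjoint, so 2 is the maximum.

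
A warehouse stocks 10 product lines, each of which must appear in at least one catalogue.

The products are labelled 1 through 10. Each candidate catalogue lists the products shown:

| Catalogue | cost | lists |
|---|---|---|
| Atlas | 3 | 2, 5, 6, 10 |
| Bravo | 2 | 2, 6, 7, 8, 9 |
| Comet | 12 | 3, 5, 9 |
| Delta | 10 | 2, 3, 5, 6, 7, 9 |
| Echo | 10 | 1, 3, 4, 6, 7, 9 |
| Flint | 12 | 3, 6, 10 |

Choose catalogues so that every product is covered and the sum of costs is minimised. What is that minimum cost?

15

Atlas, Bravo, Echo together cover every product (Atlas ∪ Bravo ∪ Echo = {1, 2, 3, 4, 5, 6, 7, 8, 9, 10}); total cost 3 + 2 + 10 = 15.
No covering selection has total cost below 15.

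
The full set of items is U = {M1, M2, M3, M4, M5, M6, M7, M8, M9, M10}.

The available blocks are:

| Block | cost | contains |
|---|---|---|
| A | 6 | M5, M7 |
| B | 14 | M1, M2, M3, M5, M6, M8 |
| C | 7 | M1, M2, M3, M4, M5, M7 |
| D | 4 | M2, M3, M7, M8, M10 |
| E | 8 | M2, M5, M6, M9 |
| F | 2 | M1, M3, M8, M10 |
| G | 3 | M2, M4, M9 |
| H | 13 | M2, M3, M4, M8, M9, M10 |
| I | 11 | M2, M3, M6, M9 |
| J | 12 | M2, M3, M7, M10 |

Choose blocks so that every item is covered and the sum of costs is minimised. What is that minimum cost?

17

D, E, F, G together cover every item (D ∪ E ∪ F ∪ G = {M1, M2, M3, M4, M5, M6, M7, M8, M9, M10}); total cost 4 + 8 + 2 + 3 = 17.
The greedy pick F, G, A, E costs 19; no covering selection beats 17.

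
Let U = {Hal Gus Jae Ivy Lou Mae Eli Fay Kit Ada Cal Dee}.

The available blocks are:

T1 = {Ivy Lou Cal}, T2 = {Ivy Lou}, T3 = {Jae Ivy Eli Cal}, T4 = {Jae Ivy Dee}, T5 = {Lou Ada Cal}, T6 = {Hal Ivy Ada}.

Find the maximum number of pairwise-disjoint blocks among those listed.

T4, T5 are pairwise disjoint (T4={Jae,Ivy,Dee}; T5={Lou,Ada,Cal}).
Every remaining block overlaps one of these, and no 3 of the listed blocks are pairwise disjoint, so 2 is the maximum.

2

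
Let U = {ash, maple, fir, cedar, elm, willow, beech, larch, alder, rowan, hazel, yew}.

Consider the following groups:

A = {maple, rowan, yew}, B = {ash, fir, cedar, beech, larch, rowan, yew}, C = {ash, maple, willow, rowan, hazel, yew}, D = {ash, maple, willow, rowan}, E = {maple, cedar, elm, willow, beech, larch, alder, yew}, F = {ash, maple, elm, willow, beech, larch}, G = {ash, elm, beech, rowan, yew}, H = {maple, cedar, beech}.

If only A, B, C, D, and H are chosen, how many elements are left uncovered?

2

Union of A, B, C, D, H = {ash, maple, fir, cedar, willow, beech, larch, rowan, hazel, yew}.
Not covered: elm, alder — 2 elements.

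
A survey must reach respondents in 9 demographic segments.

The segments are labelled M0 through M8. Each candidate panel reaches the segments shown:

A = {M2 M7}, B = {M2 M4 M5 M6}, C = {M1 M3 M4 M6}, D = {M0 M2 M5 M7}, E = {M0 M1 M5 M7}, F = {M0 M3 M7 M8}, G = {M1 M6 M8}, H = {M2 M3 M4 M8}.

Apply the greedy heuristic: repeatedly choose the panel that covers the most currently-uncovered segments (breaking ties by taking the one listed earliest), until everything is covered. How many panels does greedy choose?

Greedy: pick B (covers 4 new) → pick F (covers 4 new) → pick C (covers 1 new). Total picks: 3.

3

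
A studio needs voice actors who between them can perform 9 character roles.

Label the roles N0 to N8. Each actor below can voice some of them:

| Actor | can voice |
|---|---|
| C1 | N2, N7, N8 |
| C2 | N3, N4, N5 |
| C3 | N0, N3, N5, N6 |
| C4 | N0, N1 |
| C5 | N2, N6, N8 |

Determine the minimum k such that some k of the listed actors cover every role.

4

C1 and C2 and C3 and C4 together: C1 ∪ C2 ∪ C3 ∪ C4 = {N0, N1, N2, N3, N4, N5, N6, N7, N8} — every role is covered.
Only C4 contains N1, so C4 is forced; the remaining 7 roles need at least 3 more actors (each remaining actor adds at most 3) — so at least 4 actors are needed, and 4 is optimal.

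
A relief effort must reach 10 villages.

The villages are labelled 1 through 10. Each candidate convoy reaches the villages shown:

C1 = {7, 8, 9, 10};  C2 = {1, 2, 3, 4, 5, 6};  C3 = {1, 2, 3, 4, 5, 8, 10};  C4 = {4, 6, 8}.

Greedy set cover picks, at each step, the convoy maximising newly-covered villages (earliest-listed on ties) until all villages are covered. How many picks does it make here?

3

Greedy: pick C3 (covers 7 new) → pick C1 (covers 2 new) → pick C2 (covers 1 new). Total picks: 3.
(The true minimum cover uses only 2 convoys, so greedy is not optimal here.)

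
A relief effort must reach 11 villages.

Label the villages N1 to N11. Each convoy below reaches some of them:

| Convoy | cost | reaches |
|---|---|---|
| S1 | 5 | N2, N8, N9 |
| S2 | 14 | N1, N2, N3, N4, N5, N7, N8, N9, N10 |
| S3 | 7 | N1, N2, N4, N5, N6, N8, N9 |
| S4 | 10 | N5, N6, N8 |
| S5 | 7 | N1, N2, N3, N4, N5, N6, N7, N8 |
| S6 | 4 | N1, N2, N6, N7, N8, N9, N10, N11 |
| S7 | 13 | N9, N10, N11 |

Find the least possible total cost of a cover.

11

S5, S6 together cover every village (S5 ∪ S6 = {N1, N2, N3, N4, N5, N6, N7, N8, N9, N10, N11}); total cost 7 + 4 = 11.
No covering selection has total cost below 11.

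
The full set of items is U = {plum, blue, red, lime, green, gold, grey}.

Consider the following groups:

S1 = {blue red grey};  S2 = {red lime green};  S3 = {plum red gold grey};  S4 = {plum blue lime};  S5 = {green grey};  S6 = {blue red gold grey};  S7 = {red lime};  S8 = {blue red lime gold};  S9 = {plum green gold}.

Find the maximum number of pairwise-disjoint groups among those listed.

2

S7, S9 are pairwise disjoint (S7={red,lime}; S9={plum,green,gold}).
Every remaining group overlaps one of these, and no 3 of the listed groups are pairwise disjoint, so 2 is the maximum.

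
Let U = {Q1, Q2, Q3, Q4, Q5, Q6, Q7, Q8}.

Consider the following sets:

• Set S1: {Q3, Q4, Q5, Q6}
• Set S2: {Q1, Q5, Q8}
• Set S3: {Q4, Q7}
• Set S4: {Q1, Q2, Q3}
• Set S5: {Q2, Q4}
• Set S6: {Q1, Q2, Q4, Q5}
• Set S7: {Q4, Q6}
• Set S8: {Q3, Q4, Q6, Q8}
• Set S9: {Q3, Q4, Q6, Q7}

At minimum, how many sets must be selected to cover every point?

3

S2, S5, and S9 cover everything between them: the union {Q1, Q2, Q3, Q4, Q5, Q6, Q7, Q8} is all of U.
No 2 of the 9 sets cover everything (all 36 combinations miss at least one point), so 3 is optimal.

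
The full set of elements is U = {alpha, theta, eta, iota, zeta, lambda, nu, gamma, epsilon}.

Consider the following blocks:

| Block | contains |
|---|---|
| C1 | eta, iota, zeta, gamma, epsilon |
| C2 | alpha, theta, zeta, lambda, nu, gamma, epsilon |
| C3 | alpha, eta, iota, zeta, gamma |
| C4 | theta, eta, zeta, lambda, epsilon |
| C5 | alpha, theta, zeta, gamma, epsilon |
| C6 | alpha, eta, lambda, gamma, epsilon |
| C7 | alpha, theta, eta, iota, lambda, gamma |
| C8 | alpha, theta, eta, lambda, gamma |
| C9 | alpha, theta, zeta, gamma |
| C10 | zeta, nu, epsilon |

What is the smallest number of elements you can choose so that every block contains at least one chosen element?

2

Take H = {zeta, gamma}. Each listed block contains at least one of these, so H is a hitting set of size 2.
The blocks C7, C10 are pairwise disjoint, so any hitting set needs a separate element for each — at least 2. Hence 2 is optimal.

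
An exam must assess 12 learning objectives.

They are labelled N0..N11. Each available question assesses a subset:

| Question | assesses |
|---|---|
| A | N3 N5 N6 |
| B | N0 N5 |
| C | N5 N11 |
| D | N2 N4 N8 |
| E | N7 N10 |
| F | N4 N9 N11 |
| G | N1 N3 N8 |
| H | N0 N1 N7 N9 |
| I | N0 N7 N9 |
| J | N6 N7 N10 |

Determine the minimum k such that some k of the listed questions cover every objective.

5

Take {B, D, F, G, J}. Their union is {N0, N1, N2, N3, N4, N5, N6, N7, N8, N9, N10, N11}, which is all 12 objectives.
No 4 of the 10 questions cover everything (all 210 combinations miss at least one objective), so 5 is optimal.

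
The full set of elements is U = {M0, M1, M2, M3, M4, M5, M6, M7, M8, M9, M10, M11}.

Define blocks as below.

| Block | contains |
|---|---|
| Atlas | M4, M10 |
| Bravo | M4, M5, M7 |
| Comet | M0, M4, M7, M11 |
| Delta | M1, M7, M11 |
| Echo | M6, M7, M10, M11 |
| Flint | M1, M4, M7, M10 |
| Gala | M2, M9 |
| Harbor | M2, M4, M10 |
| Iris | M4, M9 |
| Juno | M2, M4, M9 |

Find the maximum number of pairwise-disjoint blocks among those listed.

Atlas, Delta, Gala are pairwise disjoint (Atlas={M4,M10}; Delta={M1,M7,M11}; Gala={M2,M9}).
Every remaining block overlaps one of these, and no 4 of the listed blocks are pairwise disjoint, so 3 is the maximum.

3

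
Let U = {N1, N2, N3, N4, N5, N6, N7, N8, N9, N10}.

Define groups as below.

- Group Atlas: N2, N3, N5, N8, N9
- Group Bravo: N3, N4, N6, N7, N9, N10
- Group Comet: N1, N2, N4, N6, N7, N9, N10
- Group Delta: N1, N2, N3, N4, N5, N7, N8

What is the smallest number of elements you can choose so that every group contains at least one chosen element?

2

H = {N3, N7} meets every group (each contains at least one member of H), and |H| = 2.
No single element lies in every group, so at least 2 are needed and 2 is optimal.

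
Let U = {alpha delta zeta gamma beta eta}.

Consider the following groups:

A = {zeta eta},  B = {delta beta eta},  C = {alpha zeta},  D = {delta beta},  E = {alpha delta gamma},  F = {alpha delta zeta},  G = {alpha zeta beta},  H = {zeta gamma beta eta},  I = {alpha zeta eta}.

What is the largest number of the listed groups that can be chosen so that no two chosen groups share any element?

B, C are pairwise disjoint (B={delta,beta,eta}; C={alpha,zeta}).
Every remaining group overlaps one of these, and no 3 of the listed groups are pairwise disjoint, so 2 is the maximum.

2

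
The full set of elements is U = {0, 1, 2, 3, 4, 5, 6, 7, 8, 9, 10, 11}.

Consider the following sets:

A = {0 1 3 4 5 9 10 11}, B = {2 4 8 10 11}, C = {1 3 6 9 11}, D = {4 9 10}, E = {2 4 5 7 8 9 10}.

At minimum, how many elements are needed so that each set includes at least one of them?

2

H = {6, 10} meets every set (each contains at least one member of H), and |H| = 2.
No single element lies in every set, so at least 2 are needed and 2 is optimal.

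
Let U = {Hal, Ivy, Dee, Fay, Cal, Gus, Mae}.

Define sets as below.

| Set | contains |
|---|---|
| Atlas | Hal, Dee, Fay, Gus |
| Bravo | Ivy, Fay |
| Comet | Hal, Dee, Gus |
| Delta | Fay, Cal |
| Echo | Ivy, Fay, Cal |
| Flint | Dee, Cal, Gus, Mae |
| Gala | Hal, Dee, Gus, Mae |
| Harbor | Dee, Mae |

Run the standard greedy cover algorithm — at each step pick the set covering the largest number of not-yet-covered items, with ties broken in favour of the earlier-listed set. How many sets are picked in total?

Greedy: pick Atlas (covers 4 new) → pick Echo (covers 2 new) → pick Flint (covers 1 new). Total picks: 3.
(The true minimum cover uses only 2 sets, so greedy is not optimal here.)

3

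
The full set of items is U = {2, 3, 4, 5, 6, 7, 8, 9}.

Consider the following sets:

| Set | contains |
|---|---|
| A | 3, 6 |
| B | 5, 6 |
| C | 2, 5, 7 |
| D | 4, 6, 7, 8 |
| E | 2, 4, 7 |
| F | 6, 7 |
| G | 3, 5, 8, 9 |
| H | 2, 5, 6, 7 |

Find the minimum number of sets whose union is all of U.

D, E, and G cover everything between them: the union {2, 3, 4, 5, 6, 7, 8, 9} is all of U.
Only G contains 9, so G is forced; the remaining 4 items need at least 2 more sets (each remaining set adds at most 3) — so at least 3 sets are needed, and 3 is optimal.

3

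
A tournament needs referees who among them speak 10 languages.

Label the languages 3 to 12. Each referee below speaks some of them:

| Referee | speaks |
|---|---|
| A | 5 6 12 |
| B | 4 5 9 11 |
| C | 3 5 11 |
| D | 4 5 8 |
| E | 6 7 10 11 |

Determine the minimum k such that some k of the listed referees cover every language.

Take {A, B, C, D, E}. Their union is {3, 4, 5, 6, 7, 8, 9, 10, 11, 12}, which is all 10 languages.
No 4 of the 5 referees cover everything (all 5 combinations miss at least one language), so 5 is optimal.

5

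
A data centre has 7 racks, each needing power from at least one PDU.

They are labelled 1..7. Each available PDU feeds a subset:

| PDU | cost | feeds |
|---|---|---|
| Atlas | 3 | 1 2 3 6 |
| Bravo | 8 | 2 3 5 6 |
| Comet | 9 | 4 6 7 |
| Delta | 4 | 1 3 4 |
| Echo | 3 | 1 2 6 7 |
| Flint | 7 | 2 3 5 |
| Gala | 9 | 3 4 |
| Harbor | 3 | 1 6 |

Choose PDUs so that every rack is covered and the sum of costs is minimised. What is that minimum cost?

14

Delta, Echo, Flint together cover every rack (Delta ∪ Echo ∪ Flint = {1, 2, 3, 4, 5, 6, 7}); total cost 4 + 3 + 7 = 14.
The greedy pick Atlas, Echo, Delta, Flint costs 17; no covering selection beats 14.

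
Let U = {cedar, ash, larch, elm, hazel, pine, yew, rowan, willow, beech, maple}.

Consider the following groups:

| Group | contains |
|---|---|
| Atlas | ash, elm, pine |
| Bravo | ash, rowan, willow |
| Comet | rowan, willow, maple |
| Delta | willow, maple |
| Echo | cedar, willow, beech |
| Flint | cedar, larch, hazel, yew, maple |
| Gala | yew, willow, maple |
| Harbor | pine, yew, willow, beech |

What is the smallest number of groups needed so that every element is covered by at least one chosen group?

Atlas, Comet, Flint, and Harbor cover everything between them: the union {cedar, ash, larch, elm, hazel, pine, yew, rowan, willow, beech, maple} is all of U.
No 3 of the 8 groups cover everything (all 56 combinations miss at least one element), so 4 is optimal.

4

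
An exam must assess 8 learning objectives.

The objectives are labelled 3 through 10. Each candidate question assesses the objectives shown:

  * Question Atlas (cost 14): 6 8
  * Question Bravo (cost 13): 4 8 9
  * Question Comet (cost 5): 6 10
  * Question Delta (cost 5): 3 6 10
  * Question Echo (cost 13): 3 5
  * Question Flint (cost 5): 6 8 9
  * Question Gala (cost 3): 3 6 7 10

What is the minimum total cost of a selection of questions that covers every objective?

Bravo, Echo, Gala together cover every objective (Bravo ∪ Echo ∪ Gala = {3, 4, 5, 6, 7, 8, 9, 10}); total cost 13 + 13 + 3 = 29.
The greedy pick Gala, Flint, Bravo, Echo costs 34; no covering selection beats 29.

29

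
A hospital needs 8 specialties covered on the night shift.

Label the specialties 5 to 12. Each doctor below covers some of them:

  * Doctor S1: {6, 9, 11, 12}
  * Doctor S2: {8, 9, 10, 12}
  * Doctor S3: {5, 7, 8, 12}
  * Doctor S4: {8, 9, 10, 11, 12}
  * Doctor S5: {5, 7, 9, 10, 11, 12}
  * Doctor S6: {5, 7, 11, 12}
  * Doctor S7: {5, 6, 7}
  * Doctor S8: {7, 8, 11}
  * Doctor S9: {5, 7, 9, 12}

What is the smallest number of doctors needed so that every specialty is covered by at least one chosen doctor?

S4 and S7 together: S4 ∪ S7 = {5, 6, 7, 8, 9, 10, 11, 12} — every specialty is covered.
No single doctor has all 8 specialties (the largest, S5, has 6), so 2 is optimal.

2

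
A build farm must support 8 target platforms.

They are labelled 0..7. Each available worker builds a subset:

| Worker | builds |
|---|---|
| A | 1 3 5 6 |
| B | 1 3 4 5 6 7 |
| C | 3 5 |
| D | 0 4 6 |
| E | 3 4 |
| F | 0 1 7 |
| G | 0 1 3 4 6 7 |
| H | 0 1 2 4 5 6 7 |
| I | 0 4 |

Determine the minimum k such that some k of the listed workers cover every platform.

Take {A, H}. Their union is {0, 1, 2, 3, 4, 5, 6, 7}, which is all 8 platforms.
No single worker has all 8 platforms (the largest, H, has 7), so 2 is optimal.

2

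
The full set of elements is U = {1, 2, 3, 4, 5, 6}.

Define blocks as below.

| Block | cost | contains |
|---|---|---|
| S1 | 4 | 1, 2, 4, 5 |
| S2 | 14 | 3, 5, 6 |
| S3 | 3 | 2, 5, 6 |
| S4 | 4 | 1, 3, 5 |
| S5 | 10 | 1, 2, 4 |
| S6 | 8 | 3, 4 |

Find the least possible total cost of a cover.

S1, S3, S4 together cover every element (S1 ∪ S3 ∪ S4 = {1, 2, 3, 4, 5, 6}); total cost 4 + 3 + 4 = 11.
No covering selection has total cost below 11.

11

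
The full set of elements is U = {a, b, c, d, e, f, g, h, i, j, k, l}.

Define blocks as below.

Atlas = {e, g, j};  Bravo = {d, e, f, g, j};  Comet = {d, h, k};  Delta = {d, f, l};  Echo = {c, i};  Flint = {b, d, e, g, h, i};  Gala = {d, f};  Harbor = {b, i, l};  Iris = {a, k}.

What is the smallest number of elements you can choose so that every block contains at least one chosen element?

4

The 4 elements {a, d, g, i} hit every block.
The blocks Atlas, Delta, Echo, Iris are pairwise disjoint, so any hitting set needs a separate element for each — at least 4. Hence 4 is optimal.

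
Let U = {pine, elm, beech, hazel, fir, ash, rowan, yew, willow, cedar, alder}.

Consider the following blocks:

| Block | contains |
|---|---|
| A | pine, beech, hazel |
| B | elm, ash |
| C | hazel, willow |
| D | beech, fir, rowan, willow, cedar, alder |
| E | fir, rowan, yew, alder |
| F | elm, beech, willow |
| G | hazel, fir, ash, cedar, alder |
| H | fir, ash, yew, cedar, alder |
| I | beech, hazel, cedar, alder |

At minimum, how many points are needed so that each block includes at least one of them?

3

T = {elm, hazel, fir} meets every block (each contains at least one member of T), and |T| = 3.
The blocks A, B, E are pairwise disjoint, so any hitting set needs a separate point for each — at least 3. Hence 3 is optimal.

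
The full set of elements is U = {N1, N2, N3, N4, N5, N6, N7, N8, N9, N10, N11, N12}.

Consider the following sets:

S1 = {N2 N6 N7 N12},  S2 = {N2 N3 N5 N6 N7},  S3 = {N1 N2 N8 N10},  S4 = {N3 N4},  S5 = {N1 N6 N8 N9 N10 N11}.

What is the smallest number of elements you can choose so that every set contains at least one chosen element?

3

The 3 elements {N1, N4, N6} hit every set.
No choice of 2 elements meets every set, so 3 is the minimum.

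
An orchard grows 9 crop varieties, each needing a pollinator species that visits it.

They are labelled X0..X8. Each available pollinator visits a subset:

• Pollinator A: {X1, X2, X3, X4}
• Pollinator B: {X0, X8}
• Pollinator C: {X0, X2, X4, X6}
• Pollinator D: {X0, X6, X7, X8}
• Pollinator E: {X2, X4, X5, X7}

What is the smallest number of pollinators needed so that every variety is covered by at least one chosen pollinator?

3

Take {A, D, E}. Their union is {X0, X1, X2, X3, X4, X5, X6, X7, X8}, which is all 9 varieties.
Each pollinator has at most 4 varieties, and 2·4 = 8 < 9 — so at least 3 pollinators are needed, and 3 is optimal.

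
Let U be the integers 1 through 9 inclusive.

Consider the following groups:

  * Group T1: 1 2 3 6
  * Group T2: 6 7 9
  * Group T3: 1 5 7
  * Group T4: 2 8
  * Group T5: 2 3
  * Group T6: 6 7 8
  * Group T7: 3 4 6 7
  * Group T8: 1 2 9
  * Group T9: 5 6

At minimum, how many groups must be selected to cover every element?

4

Take {T4, T7, T8, T9}. Their union is {1, 2, 3, 4, 5, 6, 7, 8, 9}, which is all 9 elements.
No 3 of the 9 groups cover everything (all 84 combinations miss at least one element), so 4 is optimal.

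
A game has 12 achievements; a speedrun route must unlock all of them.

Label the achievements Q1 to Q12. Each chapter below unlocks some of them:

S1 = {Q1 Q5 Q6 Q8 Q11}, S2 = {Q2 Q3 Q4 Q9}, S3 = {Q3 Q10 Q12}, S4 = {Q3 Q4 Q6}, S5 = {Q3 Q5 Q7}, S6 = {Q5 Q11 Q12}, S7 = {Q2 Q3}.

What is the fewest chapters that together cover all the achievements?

S1 and S2 and S3 and S5 together: S1 ∪ S2 ∪ S3 ∪ S5 = {Q1, Q2, Q3, Q4, Q5, Q6, Q7, Q8, Q9, Q10, Q11, Q12} — every achievement is covered.
Only S5 contains Q7, so S5 is forced; the remaining 9 achievements need at least 3 more chapters (each remaining chapter adds at most 4) — so at least 4 chapters are needed, and 4 is optimal.

4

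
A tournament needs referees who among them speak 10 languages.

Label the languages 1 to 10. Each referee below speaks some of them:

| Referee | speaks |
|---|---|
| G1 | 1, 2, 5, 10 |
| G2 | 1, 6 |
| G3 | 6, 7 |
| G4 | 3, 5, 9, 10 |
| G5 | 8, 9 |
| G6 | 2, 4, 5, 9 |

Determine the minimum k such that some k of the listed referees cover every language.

G1 and G3 and G4 and G5 and G6 together: G1 ∪ G3 ∪ G4 ∪ G5 ∪ G6 = {1, 2, 3, 4, 5, 6, 7, 8, 9, 10} — every language is covered.
No 4 of the 6 referees cover everything (all 15 combinations miss at least one language), so 5 is optimal.

5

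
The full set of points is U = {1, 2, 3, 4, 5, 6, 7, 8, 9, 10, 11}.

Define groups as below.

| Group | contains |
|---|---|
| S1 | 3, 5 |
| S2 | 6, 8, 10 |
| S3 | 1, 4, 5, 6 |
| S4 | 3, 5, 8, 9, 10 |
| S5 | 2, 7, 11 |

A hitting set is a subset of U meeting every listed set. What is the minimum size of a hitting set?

3

H = {2, 5, 10} meets every group (each contains at least one member of H), and |H| = 3.
The groups S1, S2, S5 are pairwise disjoint, so any hitting set needs a separate point for each — at least 3. Hence 3 is optimal.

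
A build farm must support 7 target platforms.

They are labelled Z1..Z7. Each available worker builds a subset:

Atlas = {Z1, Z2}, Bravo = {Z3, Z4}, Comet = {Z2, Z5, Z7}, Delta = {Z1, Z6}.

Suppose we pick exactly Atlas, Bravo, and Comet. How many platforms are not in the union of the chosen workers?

1

Union of Atlas, Bravo, Comet = {Z1, Z2, Z3, Z4, Z5, Z7}.
Not covered: Z6 — 1 platform.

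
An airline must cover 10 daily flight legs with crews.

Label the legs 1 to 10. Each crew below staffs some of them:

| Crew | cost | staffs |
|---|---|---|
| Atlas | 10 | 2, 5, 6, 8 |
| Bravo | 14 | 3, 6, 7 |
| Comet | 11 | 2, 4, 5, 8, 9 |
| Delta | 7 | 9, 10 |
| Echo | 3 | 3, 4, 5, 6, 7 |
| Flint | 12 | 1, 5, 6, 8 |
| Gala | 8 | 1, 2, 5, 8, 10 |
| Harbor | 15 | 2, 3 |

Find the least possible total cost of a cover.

18

Delta, Echo, Gala together cover every leg (Delta ∪ Echo ∪ Gala = {1, 2, 3, 4, 5, 6, 7, 8, 9, 10}); total cost 7 + 3 + 8 = 18.
No covering selection has total cost below 18.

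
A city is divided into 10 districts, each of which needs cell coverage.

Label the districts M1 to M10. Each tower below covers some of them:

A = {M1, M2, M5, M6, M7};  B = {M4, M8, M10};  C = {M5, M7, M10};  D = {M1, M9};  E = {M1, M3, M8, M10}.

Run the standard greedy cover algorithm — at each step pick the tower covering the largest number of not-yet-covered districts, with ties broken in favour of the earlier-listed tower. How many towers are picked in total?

4

Greedy: pick A (covers 5 new) → pick B (covers 3 new) → pick D (covers 1 new) → pick E (covers 1 new). Total picks: 4.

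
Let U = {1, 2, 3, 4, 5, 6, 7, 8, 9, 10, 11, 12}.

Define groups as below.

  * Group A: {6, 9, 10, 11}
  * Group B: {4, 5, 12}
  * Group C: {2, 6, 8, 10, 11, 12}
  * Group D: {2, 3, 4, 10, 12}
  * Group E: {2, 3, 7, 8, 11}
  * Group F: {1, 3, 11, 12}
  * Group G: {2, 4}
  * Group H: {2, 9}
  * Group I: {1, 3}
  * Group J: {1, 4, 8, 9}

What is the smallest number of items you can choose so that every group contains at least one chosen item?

4

T = {3, 4, 9, 12} meets every group (each contains at least one member of T), and |T| = 4.
No choice of 3 items meets every group, so 4 is the minimum.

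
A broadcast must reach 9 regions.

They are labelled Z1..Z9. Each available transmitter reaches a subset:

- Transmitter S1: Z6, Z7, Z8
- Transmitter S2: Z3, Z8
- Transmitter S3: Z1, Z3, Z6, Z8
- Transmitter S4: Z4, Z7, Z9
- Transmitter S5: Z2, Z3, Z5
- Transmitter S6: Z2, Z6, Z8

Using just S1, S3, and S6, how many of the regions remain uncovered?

Union of S1, S3, S6 = {Z1, Z2, Z3, Z6, Z7, Z8}.
Not covered: Z4, Z5, Z9 — 3 regions.

3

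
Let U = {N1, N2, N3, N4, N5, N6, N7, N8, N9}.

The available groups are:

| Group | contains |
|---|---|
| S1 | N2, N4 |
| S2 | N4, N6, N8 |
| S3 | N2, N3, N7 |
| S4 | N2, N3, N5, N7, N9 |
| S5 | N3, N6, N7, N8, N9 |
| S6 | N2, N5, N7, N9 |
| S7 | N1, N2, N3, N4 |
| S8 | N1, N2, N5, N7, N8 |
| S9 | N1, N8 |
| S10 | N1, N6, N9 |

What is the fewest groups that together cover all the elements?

3

Take {S2, S4, S7}. Their union is {N1, N2, N3, N4, N5, N6, N7, N8, N9}, which is all 9 elements.
No 2 of the 10 groups cover everything (all 45 combinations miss at least one element), so 3 is optimal.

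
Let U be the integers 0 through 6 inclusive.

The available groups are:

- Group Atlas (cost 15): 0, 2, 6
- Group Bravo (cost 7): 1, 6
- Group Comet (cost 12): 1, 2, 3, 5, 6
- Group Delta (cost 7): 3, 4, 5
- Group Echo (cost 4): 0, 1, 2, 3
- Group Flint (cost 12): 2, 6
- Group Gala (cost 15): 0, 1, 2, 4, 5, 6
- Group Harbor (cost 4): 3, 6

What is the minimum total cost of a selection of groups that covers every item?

15

Delta, Echo, Harbor together cover every item (Delta ∪ Echo ∪ Harbor = {0, 1, 2, 3, 4, 5, 6}); total cost 7 + 4 + 4 = 15.
No covering selection has total cost below 15.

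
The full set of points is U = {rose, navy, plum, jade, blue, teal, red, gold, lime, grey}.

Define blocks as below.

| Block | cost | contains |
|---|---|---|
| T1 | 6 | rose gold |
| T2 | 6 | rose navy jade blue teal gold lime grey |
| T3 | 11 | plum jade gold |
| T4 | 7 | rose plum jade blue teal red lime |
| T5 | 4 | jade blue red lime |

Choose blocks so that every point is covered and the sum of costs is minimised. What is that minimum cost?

T2, T4 together cover every point (T2 ∪ T4 = {rose, navy, plum, jade, blue, teal, red, gold, lime, grey}); total cost 6 + 7 = 13.
No covering selection has total cost below 13.

13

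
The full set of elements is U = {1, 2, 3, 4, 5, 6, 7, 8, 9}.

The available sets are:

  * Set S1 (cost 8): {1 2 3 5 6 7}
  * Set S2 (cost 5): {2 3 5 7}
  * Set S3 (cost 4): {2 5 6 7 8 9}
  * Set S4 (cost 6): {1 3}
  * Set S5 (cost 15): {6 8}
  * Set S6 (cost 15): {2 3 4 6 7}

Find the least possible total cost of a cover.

25

S3, S4, S6 together cover every element (S3 ∪ S4 ∪ S6 = {1, 2, 3, 4, 5, 6, 7, 8, 9}); total cost 4 + 6 + 15 = 25.
No covering selection has total cost below 25.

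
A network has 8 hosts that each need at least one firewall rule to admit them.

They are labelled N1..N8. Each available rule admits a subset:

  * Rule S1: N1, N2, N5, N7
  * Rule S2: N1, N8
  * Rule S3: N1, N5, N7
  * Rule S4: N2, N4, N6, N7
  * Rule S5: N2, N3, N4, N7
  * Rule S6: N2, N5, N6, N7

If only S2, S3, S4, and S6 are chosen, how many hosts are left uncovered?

Union of S2, S3, S4, S6 = {N1, N2, N4, N5, N6, N7, N8}.
Not covered: N3 — 1 host.

1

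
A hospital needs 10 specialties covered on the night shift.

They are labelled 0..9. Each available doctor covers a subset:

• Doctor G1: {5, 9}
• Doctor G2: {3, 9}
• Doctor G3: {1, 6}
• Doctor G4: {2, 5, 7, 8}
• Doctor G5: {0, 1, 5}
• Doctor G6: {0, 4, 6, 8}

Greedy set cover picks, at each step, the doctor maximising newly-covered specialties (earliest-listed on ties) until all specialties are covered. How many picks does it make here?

Greedy: pick G4 (covers 4 new) → pick G6 (covers 3 new) → pick G2 (covers 2 new) → pick G3 (covers 1 new). Total picks: 4.

4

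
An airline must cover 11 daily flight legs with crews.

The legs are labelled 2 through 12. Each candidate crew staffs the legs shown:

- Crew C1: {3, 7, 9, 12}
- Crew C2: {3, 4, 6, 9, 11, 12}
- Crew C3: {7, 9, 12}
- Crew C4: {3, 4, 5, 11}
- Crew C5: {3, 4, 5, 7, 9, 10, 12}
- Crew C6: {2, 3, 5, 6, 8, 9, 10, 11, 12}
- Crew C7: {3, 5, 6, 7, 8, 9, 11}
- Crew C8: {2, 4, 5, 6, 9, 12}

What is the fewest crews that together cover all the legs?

Take {C5, C6}. Their union is {2, 3, 4, 5, 6, 7, 8, 9, 10, 11, 12}, which is all 11 legs.
No single crew has all 11 legs (the largest, C6, has 9), so 2 is optimal.

2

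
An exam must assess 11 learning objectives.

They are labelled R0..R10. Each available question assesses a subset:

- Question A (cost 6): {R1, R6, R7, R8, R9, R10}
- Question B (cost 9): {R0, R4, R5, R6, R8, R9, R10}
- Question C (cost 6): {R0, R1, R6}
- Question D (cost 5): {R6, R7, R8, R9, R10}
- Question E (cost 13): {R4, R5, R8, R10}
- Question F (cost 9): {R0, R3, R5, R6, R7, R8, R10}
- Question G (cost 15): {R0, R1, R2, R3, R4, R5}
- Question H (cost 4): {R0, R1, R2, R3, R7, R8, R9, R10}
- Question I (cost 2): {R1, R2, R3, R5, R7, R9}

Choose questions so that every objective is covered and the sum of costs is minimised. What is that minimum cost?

B, I together cover every objective (B ∪ I = {R0, R1, R2, R3, R4, R5, R6, R7, R8, R9, R10}); total cost 9 + 2 = 11.
The greedy pick I, H, B costs 15; no covering selection beats 11.

11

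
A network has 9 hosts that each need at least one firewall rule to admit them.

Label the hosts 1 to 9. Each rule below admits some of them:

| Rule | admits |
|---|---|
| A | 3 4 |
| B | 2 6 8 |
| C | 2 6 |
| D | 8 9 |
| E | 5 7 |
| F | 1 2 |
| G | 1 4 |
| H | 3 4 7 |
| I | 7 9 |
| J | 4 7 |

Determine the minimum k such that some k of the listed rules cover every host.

B and D and E and F and H together: B ∪ D ∪ E ∪ F ∪ H = {1, 2, 3, 4, 5, 6, 7, 8, 9} — every host is covered.
No 4 of the 10 rules cover everything (all 210 combinations miss at least one host), so 5 is optimal.

5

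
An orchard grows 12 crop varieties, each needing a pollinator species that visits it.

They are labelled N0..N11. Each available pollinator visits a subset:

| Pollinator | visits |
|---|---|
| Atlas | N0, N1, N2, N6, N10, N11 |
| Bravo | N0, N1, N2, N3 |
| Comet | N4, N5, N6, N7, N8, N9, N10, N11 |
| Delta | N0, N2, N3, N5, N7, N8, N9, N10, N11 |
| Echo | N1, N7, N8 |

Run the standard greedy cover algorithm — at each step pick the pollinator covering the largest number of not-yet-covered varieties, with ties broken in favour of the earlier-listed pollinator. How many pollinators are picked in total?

3

Greedy: pick Delta (covers 9 new) → pick Atlas (covers 2 new) → pick Comet (covers 1 new). Total picks: 3.
(The true minimum cover uses only 2 pollinators, so greedy is not optimal here.)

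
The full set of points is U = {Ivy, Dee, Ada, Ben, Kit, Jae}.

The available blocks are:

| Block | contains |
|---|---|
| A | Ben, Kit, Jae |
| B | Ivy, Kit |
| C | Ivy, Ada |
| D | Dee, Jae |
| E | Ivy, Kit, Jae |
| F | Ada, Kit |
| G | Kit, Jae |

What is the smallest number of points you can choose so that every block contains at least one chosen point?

The 3 points {Dee, Ada, Kit} hit every block.
No choice of 2 points meets every block, so 3 is the minimum.

3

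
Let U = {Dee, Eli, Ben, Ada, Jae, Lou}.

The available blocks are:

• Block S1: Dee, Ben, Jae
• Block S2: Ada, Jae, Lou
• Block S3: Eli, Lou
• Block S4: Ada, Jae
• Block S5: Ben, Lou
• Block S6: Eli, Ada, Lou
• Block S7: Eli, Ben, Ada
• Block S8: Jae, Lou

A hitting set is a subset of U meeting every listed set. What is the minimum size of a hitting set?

Take H = {Ben, Ada, Lou}. Each listed block contains at least one of these, so H is a hitting set of size 3.
No choice of 2 items meets every block, so 3 is the minimum.

3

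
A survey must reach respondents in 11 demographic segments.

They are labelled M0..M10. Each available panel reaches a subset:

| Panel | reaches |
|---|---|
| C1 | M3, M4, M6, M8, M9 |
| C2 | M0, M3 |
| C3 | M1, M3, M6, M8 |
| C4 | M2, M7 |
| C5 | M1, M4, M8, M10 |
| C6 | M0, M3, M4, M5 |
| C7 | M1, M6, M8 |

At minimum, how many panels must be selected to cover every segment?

Take {C1, C4, C5, C6}. Their union is {M0, M1, M2, M3, M4, M5, M6, M7, M8, M9, M10}, which is all 11 segments.
Only C6 contains M5, so C6 is forced; the remaining 7 segments need at least 3 more panels (each remaining panel adds at most 3) — so at least 4 panels are needed, and 4 is optimal.

4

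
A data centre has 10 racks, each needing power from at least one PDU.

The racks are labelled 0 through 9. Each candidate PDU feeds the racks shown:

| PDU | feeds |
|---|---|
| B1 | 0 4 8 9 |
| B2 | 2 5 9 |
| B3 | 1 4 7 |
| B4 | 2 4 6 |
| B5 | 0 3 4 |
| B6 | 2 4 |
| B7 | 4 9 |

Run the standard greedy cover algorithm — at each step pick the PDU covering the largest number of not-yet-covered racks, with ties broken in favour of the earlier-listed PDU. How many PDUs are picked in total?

Greedy: pick B1 (covers 4 new) → pick B2 (covers 2 new) → pick B3 (covers 2 new) → pick B4 (covers 1 new) → pick B5 (covers 1 new). Total picks: 5.

5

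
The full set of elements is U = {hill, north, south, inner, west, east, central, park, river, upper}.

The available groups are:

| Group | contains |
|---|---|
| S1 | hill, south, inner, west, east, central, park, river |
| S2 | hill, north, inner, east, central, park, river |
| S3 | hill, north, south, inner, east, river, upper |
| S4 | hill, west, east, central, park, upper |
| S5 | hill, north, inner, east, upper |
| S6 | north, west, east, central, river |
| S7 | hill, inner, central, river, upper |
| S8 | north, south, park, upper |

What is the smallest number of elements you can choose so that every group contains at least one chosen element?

2

H = {north, central} meets every group (each contains at least one member of H), and |H| = 2.
No single element lies in every group, so at least 2 are needed and 2 is optimal.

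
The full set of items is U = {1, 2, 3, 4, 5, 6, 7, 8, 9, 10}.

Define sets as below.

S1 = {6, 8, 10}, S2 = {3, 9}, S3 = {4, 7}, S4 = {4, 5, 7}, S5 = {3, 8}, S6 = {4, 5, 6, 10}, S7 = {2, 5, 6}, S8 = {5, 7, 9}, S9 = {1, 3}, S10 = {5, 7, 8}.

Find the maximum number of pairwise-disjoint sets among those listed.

3

S1, S2, S4 are pairwise disjoint (S1={6,8,10}; S2={3,9}; S4={4,5,7}).
Every remaining set overlaps one of these, and no 4 of the listed sets are pairwise disjoint, so 3 is the maximum.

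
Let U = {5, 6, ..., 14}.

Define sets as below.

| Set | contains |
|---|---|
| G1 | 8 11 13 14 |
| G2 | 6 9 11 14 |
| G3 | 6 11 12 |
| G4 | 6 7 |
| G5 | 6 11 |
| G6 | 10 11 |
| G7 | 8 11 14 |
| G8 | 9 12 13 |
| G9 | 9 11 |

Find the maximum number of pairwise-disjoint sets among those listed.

G4, G7, G8 are pairwise disjoint (G4={6,7}; G7={8,11,14}; G8={9,12,13}).
Every remaining set overlaps one of these, and no 4 of the listed sets are pairwise disjoint, so 3 is the maximum.

3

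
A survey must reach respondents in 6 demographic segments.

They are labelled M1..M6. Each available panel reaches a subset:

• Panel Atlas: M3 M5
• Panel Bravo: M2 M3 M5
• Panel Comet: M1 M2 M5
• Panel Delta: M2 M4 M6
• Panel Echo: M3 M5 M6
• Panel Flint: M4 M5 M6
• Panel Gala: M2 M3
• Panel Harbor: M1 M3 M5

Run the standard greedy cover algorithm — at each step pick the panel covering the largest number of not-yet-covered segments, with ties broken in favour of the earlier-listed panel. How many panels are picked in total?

3

Greedy: pick Bravo (covers 3 new) → pick Delta (covers 2 new) → pick Comet (covers 1 new). Total picks: 3.
(The true minimum cover uses only 2 panels, so greedy is not optimal here.)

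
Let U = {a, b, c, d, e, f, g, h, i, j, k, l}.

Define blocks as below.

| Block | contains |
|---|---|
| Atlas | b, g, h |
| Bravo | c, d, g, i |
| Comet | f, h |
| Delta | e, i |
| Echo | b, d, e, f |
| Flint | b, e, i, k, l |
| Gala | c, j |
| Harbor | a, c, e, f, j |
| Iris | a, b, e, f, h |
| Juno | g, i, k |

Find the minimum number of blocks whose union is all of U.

Take {Bravo, Comet, Flint, Harbor}. Their union is {a, b, c, d, e, f, g, h, i, j, k, l}, which is all 12 elements.
No 3 of the 10 blocks cover everything (all 120 combinations miss at least one element), so 4 is optimal.

4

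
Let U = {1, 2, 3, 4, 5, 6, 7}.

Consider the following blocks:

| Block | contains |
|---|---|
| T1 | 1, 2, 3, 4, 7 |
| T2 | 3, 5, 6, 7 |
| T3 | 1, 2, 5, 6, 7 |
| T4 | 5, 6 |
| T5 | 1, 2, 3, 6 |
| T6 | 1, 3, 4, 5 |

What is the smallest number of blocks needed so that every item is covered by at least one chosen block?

2

T3 and T6 cover everything between them: the union {1, 2, 3, 4, 5, 6, 7} is all of U.
No single block has all 7 items (the largest, T1, has 5), so 2 is optimal.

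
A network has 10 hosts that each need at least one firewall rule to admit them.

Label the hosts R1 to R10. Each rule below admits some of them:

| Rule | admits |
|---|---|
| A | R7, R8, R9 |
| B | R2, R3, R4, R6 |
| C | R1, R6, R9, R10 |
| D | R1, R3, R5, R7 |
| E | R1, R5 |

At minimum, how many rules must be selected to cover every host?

Take {A, B, C, E}. Their union is {R1, R2, R3, R4, R5, R6, R7, R8, R9, R10}, which is all 10 hosts.
No 3 of the 5 rules cover everything (all 10 combinations miss at least one host), so 4 is optimal.

4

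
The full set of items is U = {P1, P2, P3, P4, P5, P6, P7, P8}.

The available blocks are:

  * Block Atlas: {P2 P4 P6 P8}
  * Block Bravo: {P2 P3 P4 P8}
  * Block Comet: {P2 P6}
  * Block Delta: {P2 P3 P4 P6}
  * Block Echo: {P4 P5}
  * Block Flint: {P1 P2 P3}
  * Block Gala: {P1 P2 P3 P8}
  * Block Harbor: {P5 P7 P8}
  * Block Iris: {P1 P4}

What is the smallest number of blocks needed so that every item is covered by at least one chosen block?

Delta, Gala, and Harbor cover everything between them: the union {P1, P2, P3, P4, P5, P6, P7, P8} is all of U.
Only Harbor contains P7, so Harbor is forced; the remaining 5 items need at least 2 more blocks (each remaining block adds at most 4) — so at least 3 blocks are needed, and 3 is optimal.

3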